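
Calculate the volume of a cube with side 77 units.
Volume = s³
Volume = 77³
Volume = 456533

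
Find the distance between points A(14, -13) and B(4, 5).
Using the distance formula: d = sqrt((x₂-x₁)² + (y₂-y₁)²)
dx = 4 - 14 = -10
dy = 5 - (-13) = 18
d = sqrt((-10)² + 18²) = sqrt(100 + 324) = sqrt(424) = 20.59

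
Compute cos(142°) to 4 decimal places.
cos(142 degrees) = -0.788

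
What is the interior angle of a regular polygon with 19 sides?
Interior angle of a regular n-gon = (n-2)*180/n
Interior angle = (19-2)*180/19
Interior angle = 17*180/19
Interior angle = 3060/19
Interior angle = 161.05 degrees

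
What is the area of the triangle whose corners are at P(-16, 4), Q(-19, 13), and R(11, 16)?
Using the coordinate formula: Area = (1/2)|x₁(y₂-y₃) + x₂(y₃-y₁) + x₃(y₁-y₂)|
Area = (1/2)|(-16)(13-16) + (-19)(16-4) + 11(4-13)|
Area = (1/2)|(-16)*(-3) + (-19)*12 + 11*(-9)|
Area = (1/2)|48 + (-228) + (-99)|
Area = (1/2)*279 = 139.50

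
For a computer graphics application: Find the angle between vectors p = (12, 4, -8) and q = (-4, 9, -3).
p·q = 12, |p|² = 224, |q|² = 106
cos θ = 12/√23744 ≈ 0.07788
θ ≈ 85.53°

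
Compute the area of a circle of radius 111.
Area = pi * r²
Area = pi * 111²
Area = pi * 12321
Area = 38707.56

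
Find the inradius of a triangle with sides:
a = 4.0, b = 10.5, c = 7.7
s = (a+b+c)/2 = (4.0+10.5+7.7)/2 = 11.1
Area = √(s(s-a)(s-b)(s-c)) = √(11.1·7.1·0.6·3.4) = 12.6796
r = Area/s = 12.6796/11.1 = 1.142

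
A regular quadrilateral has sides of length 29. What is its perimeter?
Perimeter = number of sides * side length
Perimeter = 4 * 29
Perimeter = 116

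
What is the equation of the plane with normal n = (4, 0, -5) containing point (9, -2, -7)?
d = n·P = (4)(9) + (0)(-2) + (-5)(-7) = 71
Plane: 4x - 5z = 71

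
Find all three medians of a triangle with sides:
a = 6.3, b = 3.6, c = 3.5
Using m_x = ½√(2y² + 2z² - x²):
m_a = ½√(2·3.6² + 2·3.5² - 6.3²) = ½√10.73 = 1.638
m_b = ½√(2·6.3² + 2·3.5² - 3.6²) = ½√90.92 = 4.768
m_c = ½√(2·6.3² + 2·3.6² - 3.5²) = ½√93.05 = 4.823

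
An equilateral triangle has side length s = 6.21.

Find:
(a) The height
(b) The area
(a) Height h = s·√3/2 = 6.21·√3/2 = 5.378
(b) Area = (√3/4)·s² = (√3/4)·6.21² = (√3/4)·38.5641 = 16.7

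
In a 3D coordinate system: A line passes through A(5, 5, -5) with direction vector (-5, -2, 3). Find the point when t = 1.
P(1) = (5 + (-5)(1), 5 + (-2)(1), -5 + 3(1)) = (0, 3, -2)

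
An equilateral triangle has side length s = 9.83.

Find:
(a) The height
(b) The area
(a) Height h = s·√3/2 = 9.83·√3/2 = 8.513
(b) Area = (√3/4)·s² = (√3/4)·9.83² = (√3/4)·96.6289 = 41.84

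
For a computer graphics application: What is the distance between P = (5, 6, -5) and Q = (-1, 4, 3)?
d = √[(-6)² + (-2)² + (8)²] = √104 = 10.2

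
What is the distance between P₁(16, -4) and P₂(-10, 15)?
Using the distance formula: d = sqrt((x₂-x₁)² + (y₂-y₁)²)
dx = (-10) - 16 = -26
dy = 15 - (-4) = 19
d = sqrt((-26)² + 19²) = sqrt(676 + 361) = sqrt(1037) = 32.20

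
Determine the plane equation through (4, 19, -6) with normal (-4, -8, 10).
d = n·P = (-4)(4) + (-8)(19) + (10)(-6) = -228
Plane: -4x - 8y + 10z = -228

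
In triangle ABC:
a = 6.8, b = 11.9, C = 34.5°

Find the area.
Using A = ½ab·sin(C):
A = ½·6.8·11.9·sin(34.5°) = ½·80.92·0.566406 = 22.92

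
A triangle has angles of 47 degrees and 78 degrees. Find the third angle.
Sum of angles in a triangle = 180 degrees
Third angle = 180 - 47 - 78
Third angle = 55 degrees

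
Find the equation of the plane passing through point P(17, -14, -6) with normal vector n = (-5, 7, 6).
d = n·P = (-5)(17) + (7)(-14) + (6)(-6) = -219
Plane: -5x + 7y + 6z = -219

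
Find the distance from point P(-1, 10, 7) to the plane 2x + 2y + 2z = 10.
d = |2(-1) + 2(10) + 2(7) - (10)| / √(2² + 2² + 2²) = 22/√12 = 6.351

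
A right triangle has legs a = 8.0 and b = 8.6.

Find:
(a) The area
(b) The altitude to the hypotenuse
(a) Area = ½ab = ½·8.0·8.6 = 34.4
(b) Hypotenuse c = √(8.0² + 8.6²) = √137.96 = 11.7456
    Area = ½·c·h_c  →  h_c = 2·Area/c = 2·34.4/11.7456 = 5.857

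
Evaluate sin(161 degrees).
sin(161 degrees) = 0.3256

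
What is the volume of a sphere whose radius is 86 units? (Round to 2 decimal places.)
Volume = (4/3) * pi * r³
Volume = (4/3) * pi * 86³
Volume = (4/3) * pi * 636056
Volume = 2664305.14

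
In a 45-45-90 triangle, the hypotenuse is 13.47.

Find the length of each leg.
In a 45-45-90 triangle, hypotenuse = leg·√2  →  leg = hypotenuse/√2
leg = 13.47/√2 = 9.525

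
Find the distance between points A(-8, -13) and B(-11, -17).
Using the distance formula: d = sqrt((x₂-x₁)² + (y₂-y₁)²)
dx = (-11) - (-8) = -3
dy = (-17) - (-13) = -4
d = sqrt((-3)² + (-4)²) = sqrt(9 + 16) = sqrt(25) = 5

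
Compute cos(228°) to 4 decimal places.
cos(228 degrees) = -0.6691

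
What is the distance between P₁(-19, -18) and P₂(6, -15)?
Using the distance formula: d = sqrt((x₂-x₁)² + (y₂-y₁)²)
dx = 6 - (-19) = 25
dy = (-15) - (-18) = 3
d = sqrt(25² + 3²) = sqrt(625 + 9) = sqrt(634) = 25.18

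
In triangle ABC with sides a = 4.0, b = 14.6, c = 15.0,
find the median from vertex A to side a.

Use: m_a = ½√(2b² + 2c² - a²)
m_a = ½√(2·14.6² + 2·15.0² - 4.0²)
m_a = ½√(426.32 + 450 - 16) = ½√860.32 = 14.67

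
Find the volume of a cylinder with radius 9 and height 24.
Volume = pi * r² * h
Volume = pi * 9² * 24
Volume = pi * 81 * 24
Volume = pi * 1944
Volume = 6107.26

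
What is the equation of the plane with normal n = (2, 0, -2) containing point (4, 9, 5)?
d = n·P = (2)(4) + (0)(9) + (-2)(5) = -2
Plane: 2x - 2z = -2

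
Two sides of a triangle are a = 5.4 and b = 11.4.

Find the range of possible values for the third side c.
By the triangle inequality: |a - b| < c < a + b
|5.4 - 11.4| < c < 5.4 + 11.4
6 < c < 16.8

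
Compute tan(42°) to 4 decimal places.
tan(42 degrees) = 0.9004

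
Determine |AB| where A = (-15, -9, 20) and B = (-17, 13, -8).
d = √[(-2)² + (22)² + (-28)²] = √1272 = 35.67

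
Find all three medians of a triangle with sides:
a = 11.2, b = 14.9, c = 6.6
Using m_x = ½√(2y² + 2z² - x²):
m_a = ½√(2·14.9² + 2·6.6² - 11.2²) = ½√405.7 = 10.07
m_b = ½√(2·11.2² + 2·6.6² - 14.9²) = ½√115.99 = 5.385
m_c = ½√(2·11.2² + 2·14.9² - 6.6²) = ½√651.34 = 12.76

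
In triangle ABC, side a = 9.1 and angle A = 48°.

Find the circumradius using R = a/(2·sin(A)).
R = a/(2·sin(A)) = 9.1/(2·sin(48°))
R = 9.1/(2·0.743145) = 9.1/1.486290 = 6.123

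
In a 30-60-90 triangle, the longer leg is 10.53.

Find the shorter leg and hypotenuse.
In a 30-60-90 triangle, sides are in ratio 1 : √3 : 2.
Long leg = short leg·√3  →  short leg = 10.53/√3 = 6.079
Hypotenuse = 2·(short leg) = 2·10.53/√3 = 12.16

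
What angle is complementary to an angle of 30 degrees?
Complementary angles sum to 90 degrees.
Other angle = 90 - 30
Other angle = 60 degrees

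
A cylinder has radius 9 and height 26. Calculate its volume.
Volume = pi * r² * h
Volume = pi * 9² * 26
Volume = pi * 81 * 26
Volume = pi * 2106
Volume = 6616.19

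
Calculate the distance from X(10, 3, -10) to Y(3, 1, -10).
d = √[(-7)² + (-2)² + (0)²] = √53 = 7.28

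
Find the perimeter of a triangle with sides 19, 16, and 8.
Perimeter = sum of all sides
Perimeter = 19 + 16 + 8
Perimeter = 43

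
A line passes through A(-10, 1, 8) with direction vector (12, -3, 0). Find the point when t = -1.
P(-1) = (-10 + 12(-1), 1 + (-3)(-1), 8 + 0(-1)) = (-22, 4, 8)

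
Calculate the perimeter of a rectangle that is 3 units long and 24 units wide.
Perimeter = 2 * (length + width)
Perimeter = 2 * (3 + 24)
Perimeter = 2 * 27
Perimeter = 54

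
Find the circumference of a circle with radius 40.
Circumference = 2 * pi * r
Circumference = 2 * pi * 40
Circumference = 251.33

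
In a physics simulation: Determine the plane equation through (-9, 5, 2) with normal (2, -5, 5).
d = n·P = (2)(-9) + (-5)(5) + (5)(2) = -33
Plane: 2x - 5y + 5z = -33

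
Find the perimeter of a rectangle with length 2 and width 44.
Perimeter = 2 * (length + width)
Perimeter = 2 * (2 + 44)
Perimeter = 2 * 46
Perimeter = 92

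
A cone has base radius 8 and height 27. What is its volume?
Volume = (1/3) * pi * r² * h
Volume = (1/3) * pi * 8² * 27
Volume = (1/3) * pi * 64 * 27
Volume = (1/3) * pi * 1728
Volume = 1809.56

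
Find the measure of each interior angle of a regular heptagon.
Interior angle of a regular n-gon = (n-2)*180/n
Interior angle = (7-2)*180/7
Interior angle = 5*180/7
Interior angle = 900/7
Interior angle = 128.57 degrees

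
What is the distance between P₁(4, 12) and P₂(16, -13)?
Using the distance formula: d = sqrt((x₂-x₁)² + (y₂-y₁)²)
dx = 16 - 4 = 12
dy = (-13) - 12 = -25
d = sqrt(12² + (-25)²) = sqrt(144 + 625) = sqrt(769) = 27.73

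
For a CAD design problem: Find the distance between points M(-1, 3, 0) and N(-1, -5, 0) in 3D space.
d = √[(0)² + (-8)² + (0)²] = √64 = 8.0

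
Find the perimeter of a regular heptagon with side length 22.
Perimeter = number of sides * side length
Perimeter = 7 * 22
Perimeter = 154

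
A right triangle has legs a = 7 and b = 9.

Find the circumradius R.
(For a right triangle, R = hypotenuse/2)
Hypotenuse c = √(7² + 9²) = √130 = 11.4018
R = c/2 = 5.701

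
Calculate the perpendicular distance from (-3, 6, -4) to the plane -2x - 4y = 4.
d = |(-2)(-3) + (-4)(6) + 0(-4) - (4)| / √((-2)² + (-4)² + 0²) = 22/√20 = 4.919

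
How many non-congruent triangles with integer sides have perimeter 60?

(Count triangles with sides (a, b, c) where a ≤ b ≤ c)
With a ≤ b ≤ c and a + b + c = 60, the triangle inequality a + b > c gives c < 60/2, so c ≤ 29.
Iterate a from 1 to ⌊p/3⌋ = 20; for each a, b ranges from a to ⌊(p−a)/2⌋ with c = p − a − b, keeping only c ≥ b.
Triples: (2, 29, 29), (3, 28, 29), (4, 27, 29), …
Count = 75 triangles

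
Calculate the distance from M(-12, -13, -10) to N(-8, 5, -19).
d = √[(4)² + (18)² + (-9)²] = √421 = 20.52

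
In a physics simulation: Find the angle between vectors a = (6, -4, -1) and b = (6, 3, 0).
a·b = 24, |a|² = 53, |b|² = 45
cos θ = 24/√2385 ≈ 0.4914
θ ≈ 60.56°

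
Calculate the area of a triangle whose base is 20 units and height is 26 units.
Area = (1/2) * base * height
Area = (1/2) * 20 * 26
Area = 260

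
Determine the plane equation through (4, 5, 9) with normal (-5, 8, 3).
d = n·P = (-5)(4) + (8)(5) + (3)(9) = 47
Plane: -5x + 8y + 3z = 47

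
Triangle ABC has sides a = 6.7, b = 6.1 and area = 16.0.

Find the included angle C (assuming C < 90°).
Area = ½ab·sin(C)  →  sin(C) = 2·Area/(ab)
sin(C) = 2·16.0/(6.7·6.1) = 0.782970
C = arcsin(0.782970) = 51.53°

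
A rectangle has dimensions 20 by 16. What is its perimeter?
Perimeter = 2 * (length + width)
Perimeter = 2 * (20 + 16)
Perimeter = 2 * 36
Perimeter = 72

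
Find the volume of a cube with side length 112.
Volume = s³
Volume = 112³
Volume = 1404928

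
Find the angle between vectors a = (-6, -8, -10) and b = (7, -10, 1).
a·b = 28, |a|² = 200, |b|² = 150
cos θ = 28/√30000 ≈ 0.1617
θ ≈ 80.7°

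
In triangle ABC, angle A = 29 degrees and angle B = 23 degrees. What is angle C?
Sum of angles in a triangle = 180 degrees
Third angle = 180 - 29 - 23
Third angle = 128 degrees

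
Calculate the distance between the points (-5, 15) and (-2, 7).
Using the distance formula: d = sqrt((x₂-x₁)² + (y₂-y₁)²)
dx = (-2) - (-5) = 3
dy = 7 - 15 = -8
d = sqrt(3² + (-8)²) = sqrt(9 + 64) = sqrt(73) = 8.54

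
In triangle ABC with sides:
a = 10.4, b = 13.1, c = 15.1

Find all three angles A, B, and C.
By the law of cosines:
cos(A) = (b² + c² - a²)/(2bc) = 0.736717  →  A = 42.55°
cos(B) = (a² + c² - b²)/(2ac) = 0.523943  →  B = 58.4°
cos(C) = (a² + b² - c²)/(2ab) = 0.189959  →  C = 79.05°
Check: A + B + C = 180.0° ✓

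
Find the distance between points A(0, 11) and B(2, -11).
Using the distance formula: d = sqrt((x₂-x₁)² + (y₂-y₁)²)
dx = 2 - 0 = 2
dy = (-11) - 11 = -22
d = sqrt(2² + (-22)²) = sqrt(4 + 484) = sqrt(488) = 22.09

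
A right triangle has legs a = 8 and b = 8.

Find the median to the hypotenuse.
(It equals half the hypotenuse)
Hypotenuse c = √(8² + 8²) = √128 = 11.3137
Median to hypotenuse = c/2 = 5.657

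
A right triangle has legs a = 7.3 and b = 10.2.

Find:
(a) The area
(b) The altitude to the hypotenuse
(a) Area = ½ab = ½·7.3·10.2 = 37.23
(b) Hypotenuse c = √(7.3² + 10.2²) = √157.33 = 12.5431
    Area = ½·c·h_c  →  h_c = 2·Area/c = 2·37.23/12.5431 = 5.936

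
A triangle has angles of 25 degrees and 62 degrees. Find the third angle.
Sum of angles in a triangle = 180 degrees
Third angle = 180 - 25 - 62
Third angle = 93 degrees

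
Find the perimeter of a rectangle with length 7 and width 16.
Perimeter = 2 * (length + width)
Perimeter = 2 * (7 + 16)
Perimeter = 2 * 23
Perimeter = 46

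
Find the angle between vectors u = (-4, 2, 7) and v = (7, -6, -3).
u·v = -61, |u|² = 69, |v|² = 94
cos θ = -61/√6486 ≈ -0.7574
θ ≈ 139.2°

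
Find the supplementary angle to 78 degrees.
Supplementary angles sum to 180 degrees.
Other angle = 180 - 78
Other angle = 102 degrees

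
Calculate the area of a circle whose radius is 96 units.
Area = pi * r²
Area = pi * 96²
Area = pi * 9216
Area = 28952.92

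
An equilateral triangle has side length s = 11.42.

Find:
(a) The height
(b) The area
(a) Height h = s·√3/2 = 11.42·√3/2 = 9.89
(b) Area = (√3/4)·s² = (√3/4)·11.42² = (√3/4)·130.416 = 56.47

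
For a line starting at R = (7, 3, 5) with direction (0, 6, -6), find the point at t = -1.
P(-1) = (7 + 0(-1), 3 + 6(-1), 5 + (-6)(-1)) = (7, -3, 11)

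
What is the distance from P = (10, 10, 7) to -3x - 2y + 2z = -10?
d = |(-3)(10) + (-2)(10) + 2(7) - (-10)| / √((-3)² + (-2)² + 2²) = 26/√17 = 6.306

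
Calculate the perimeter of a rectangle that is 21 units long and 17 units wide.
Perimeter = 2 * (length + width)
Perimeter = 2 * (21 + 17)
Perimeter = 2 * 38
Perimeter = 76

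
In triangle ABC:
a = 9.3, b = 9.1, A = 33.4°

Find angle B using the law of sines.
sin(B)/b = sin(A)/a
sin(B) = b·sin(A)/a = 9.1·sin(33.4°)/9.3 = 0.538642
B = arcsin(0.538642) = 32.59°  (b ≤ a, so B ≤ A and the acute solution is unique)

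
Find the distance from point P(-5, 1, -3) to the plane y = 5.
d = |0(-5) + 1(1) + 0(-3) - (5)| / √(0² + 1² + 0²) = 4/√1 = 4.0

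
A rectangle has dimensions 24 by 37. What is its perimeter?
Perimeter = 2 * (length + width)
Perimeter = 2 * (24 + 37)
Perimeter = 2 * 61
Perimeter = 122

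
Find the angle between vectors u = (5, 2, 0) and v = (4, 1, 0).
u·v = 22, |u|² = 29, |v|² = 17
cos θ = 22/√493 ≈ 0.9908
θ ≈ 7.765°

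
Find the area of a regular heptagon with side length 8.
For a regular 7-gon with side length s = 8:
Apothem a = s / (2*tan(pi/7)) = 8 / (2*tan(pi/7)) ≈ 8.3061
Perimeter P = 7 * 8 = 56
Area = (1/2) * P * a = (1/2) * 56 * 8.3061 = 232.57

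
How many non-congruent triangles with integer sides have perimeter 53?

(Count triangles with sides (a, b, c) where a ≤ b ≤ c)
With a ≤ b ≤ c and a + b + c = 53, the triangle inequality a + b > c gives c < 53/2, so c ≤ 26.
Iterate a from 1 to ⌊p/3⌋ = 17; for each a, b ranges from a to ⌊(p−a)/2⌋ with c = p − a − b, keeping only c ≥ b.
Triples: (1, 26, 26), (2, 25, 26), (3, 24, 26), …
Count = 65 triangles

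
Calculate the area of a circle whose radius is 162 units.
Area = pi * r²
Area = pi * 162²
Area = pi * 26244
Area = 82447.96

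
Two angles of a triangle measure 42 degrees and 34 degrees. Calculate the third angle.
Sum of angles in a triangle = 180 degrees
Third angle = 180 - 42 - 34
Third angle = 104 degrees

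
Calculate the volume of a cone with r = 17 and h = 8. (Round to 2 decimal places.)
Volume = (1/3) * pi * r² * h
Volume = (1/3) * pi * 17² * 8
Volume = (1/3) * pi * 289 * 8
Volume = (1/3) * pi * 2312
Volume = 2421.12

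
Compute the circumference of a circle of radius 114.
Circumference = 2 * pi * r
Circumference = 2 * pi * 114
Circumference = 716.28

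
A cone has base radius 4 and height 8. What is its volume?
Volume = (1/3) * pi * r² * h
Volume = (1/3) * pi * 4² * 8
Volume = (1/3) * pi * 16 * 8
Volume = (1/3) * pi * 128
Volume = 134.04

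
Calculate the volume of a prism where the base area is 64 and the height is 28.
Volume = base area * height
Volume = 64 * 28
Volume = 1792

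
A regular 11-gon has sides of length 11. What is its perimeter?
Perimeter = number of sides * side length
Perimeter = 11 * 11
Perimeter = 121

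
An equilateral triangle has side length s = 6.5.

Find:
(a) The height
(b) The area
(a) Height h = s·√3/2 = 6.5·√3/2 = 5.629
(b) Area = (√3/4)·s² = (√3/4)·6.5² = (√3/4)·42.25 = 18.29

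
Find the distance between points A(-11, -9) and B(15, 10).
Using the distance formula: d = sqrt((x₂-x₁)² + (y₂-y₁)²)
dx = 15 - (-11) = 26
dy = 10 - (-9) = 19
d = sqrt(26² + 19²) = sqrt(676 + 361) = sqrt(1037) = 32.20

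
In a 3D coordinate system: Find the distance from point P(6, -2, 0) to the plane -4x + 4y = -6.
d = |(-4)(6) + 4(-2) + 0(0) - (-6)| / √((-4)² + 4² + 0²) = 26/√32 = 4.596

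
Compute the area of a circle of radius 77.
Area = pi * r²
Area = pi * 77²
Area = pi * 5929
Area = 18626.50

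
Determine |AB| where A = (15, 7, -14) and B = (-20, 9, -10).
d = √[(-35)² + (2)² + (4)²] = √1245 = 35.28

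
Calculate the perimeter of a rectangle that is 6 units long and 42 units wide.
Perimeter = 2 * (length + width)
Perimeter = 2 * (6 + 42)
Perimeter = 2 * 48
Perimeter = 96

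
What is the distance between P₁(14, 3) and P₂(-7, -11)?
Using the distance formula: d = sqrt((x₂-x₁)² + (y₂-y₁)²)
dx = (-7) - 14 = -21
dy = (-11) - 3 = -14
d = sqrt((-21)² + (-14)²) = sqrt(441 + 196) = sqrt(637) = 25.24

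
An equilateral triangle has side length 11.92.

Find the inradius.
For an equilateral triangle, r = s/(2√3) where s is the side.
r = 11.92/(2√3) = 11.92/3.464102 = 3.441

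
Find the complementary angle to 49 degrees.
Complementary angles sum to 90 degrees.
Other angle = 90 - 49
Other angle = 41 degrees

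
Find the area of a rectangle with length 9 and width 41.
Area = length * width
Area = 9 * 41
Area = 369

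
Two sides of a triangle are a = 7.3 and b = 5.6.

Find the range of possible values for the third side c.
By the triangle inequality: |a - b| < c < a + b
|7.3 - 5.6| < c < 7.3 + 5.6
1.7 < c < 12.9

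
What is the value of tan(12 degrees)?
tan(12 degrees) = 0.2126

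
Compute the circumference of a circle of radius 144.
Circumference = 2 * pi * r
Circumference = 2 * pi * 144
Circumference = 904.78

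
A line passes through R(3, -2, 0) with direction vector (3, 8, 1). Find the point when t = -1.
P(-1) = (3 + 3(-1), -2 + 8(-1), 0 + 1(-1)) = (0, -10, -1)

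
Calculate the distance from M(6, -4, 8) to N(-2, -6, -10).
d = √[(-8)² + (-2)² + (-18)²] = √392 = 19.8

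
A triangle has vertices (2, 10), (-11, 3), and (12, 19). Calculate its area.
Using the coordinate formula: Area = (1/2)|x₁(y₂-y₃) + x₂(y₃-y₁) + x₃(y₁-y₂)|
Area = (1/2)|2(3-19) + (-11)(19-10) + 12(10-3)|
Area = (1/2)|2*(-16) + (-11)*9 + 12*7|
Area = (1/2)|(-32) + (-99) + 84|
Area = (1/2)*47 = 23.50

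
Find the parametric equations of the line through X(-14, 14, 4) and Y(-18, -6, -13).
Direction vector d = Y - X = (-4, -20, -17)
x = -14 - 4t, y = 14 - 20t, z = 4 - 17t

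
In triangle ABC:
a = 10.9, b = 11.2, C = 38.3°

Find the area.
Using A = ½ab·sin(C):
A = ½·10.9·11.2·sin(38.3°) = ½·122.08·0.619779 = 37.83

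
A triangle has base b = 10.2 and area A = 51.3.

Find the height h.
A = ½bh  →  h = 2A/b
h = 2·51.3/10.2 = 10.06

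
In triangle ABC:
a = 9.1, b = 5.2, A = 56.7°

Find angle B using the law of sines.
sin(B)/b = sin(A)/a
sin(B) = b·sin(A)/a = 5.2·sin(56.7°)/9.1 = 0.477604
B = arcsin(0.477604) = 28.53°  (b ≤ a, so B ≤ A and the acute solution is unique)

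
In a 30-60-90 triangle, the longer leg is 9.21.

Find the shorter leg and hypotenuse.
In a 30-60-90 triangle, sides are in ratio 1 : √3 : 2.
Long leg = short leg·√3  →  short leg = 9.21/√3 = 5.317
Hypotenuse = 2·(short leg) = 2·9.21/√3 = 10.63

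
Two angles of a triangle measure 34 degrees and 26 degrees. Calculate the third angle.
Sum of angles in a triangle = 180 degrees
Third angle = 180 - 34 - 26
Third angle = 120 degrees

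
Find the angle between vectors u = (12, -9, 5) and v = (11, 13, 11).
u·v = 70, |u|² = 250, |v|² = 411
cos θ = 70/√102750 ≈ 0.2184
θ ≈ 77.39°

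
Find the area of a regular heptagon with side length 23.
For a regular 7-gon with side length s = 23:
Apothem a = s / (2*tan(pi/7)) = 23 / (2*tan(pi/7)) ≈ 23.88
Perimeter P = 7 * 23 = 161
Area = (1/2) * P * a = (1/2) * 161 * 23.88 = 1922.34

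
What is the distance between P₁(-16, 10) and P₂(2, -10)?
Using the distance formula: d = sqrt((x₂-x₁)² + (y₂-y₁)²)
dx = 2 - (-16) = 18
dy = (-10) - 10 = -20
d = sqrt(18² + (-20)²) = sqrt(324 + 400) = sqrt(724) = 26.91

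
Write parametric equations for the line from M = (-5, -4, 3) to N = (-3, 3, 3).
Direction vector d = N - M = (2, 7, 0)
x = -5 + 2t, y = -4 + 7t, z = 3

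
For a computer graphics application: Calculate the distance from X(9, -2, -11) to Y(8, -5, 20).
d = √[(-1)² + (-3)² + (31)²] = √971 = 31.16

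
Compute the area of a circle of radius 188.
Area = pi * r²
Area = pi * 188²
Area = pi * 35344
Area = 111036.45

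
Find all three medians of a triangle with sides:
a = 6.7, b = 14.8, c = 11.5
Using m_x = ½√(2y² + 2z² - x²):
m_a = ½√(2·14.8² + 2·11.5² - 6.7²) = ½√657.69 = 12.82
m_b = ½√(2·6.7² + 2·11.5² - 14.8²) = ½√135.24 = 5.815
m_c = ½√(2·6.7² + 2·14.8² - 11.5²) = ½√395.61 = 9.945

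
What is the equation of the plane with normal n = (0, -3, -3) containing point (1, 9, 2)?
d = n·P = (0)(1) + (-3)(9) + (-3)(2) = -33
Plane: -3y - 3z = -33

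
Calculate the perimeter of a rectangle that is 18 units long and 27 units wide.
Perimeter = 2 * (length + width)
Perimeter = 2 * (18 + 27)
Perimeter = 2 * 45
Perimeter = 90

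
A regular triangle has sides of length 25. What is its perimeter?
Perimeter = number of sides * side length
Perimeter = 3 * 25
Perimeter = 75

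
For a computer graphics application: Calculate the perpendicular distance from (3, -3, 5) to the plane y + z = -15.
d = |0(3) + 1(-3) + 1(5) - (-15)| / √(0² + 1² + 1²) = 17/√2 = 12.02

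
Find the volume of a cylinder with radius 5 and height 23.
Volume = pi * r² * h
Volume = pi * 5² * 23
Volume = pi * 25 * 23
Volume = pi * 575
Volume = 1806.42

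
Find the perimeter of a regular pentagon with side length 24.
Perimeter = number of sides * side length
Perimeter = 5 * 24
Perimeter = 120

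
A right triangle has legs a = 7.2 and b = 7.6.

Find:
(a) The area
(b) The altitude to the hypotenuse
(a) Area = ½ab = ½·7.2·7.6 = 27.36
(b) Hypotenuse c = √(7.2² + 7.6²) = √109.6 = 10.469
    Area = ½·c·h_c  →  h_c = 2·Area/c = 2·27.36/10.469 = 5.227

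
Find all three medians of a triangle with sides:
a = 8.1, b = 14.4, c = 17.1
Using m_x = ½√(2y² + 2z² - x²):
m_a = ½√(2·14.4² + 2·17.1² - 8.1²) = ½√933.93 = 15.28
m_b = ½√(2·8.1² + 2·17.1² - 14.4²) = ½√508.68 = 11.28
m_c = ½√(2·8.1² + 2·14.4² - 17.1²) = ½√253.53 = 7.961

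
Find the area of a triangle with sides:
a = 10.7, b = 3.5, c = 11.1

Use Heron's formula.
s = (a+b+c)/2 = (10.7+3.5+11.1)/2 = 12.65
A = √(s(s-a)(s-b)(s-c)) = √(12.65·1.95·9.15·1.55)
A = √349.847 = 18.7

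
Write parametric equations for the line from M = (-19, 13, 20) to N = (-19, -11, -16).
Direction vector d = N - M = (0, -24, -36)
x = -19, y = 13 - 24t, z = 20 - 36t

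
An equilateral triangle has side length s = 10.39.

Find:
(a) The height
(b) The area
(a) Height h = s·√3/2 = 10.39·√3/2 = 8.998
(b) Area = (√3/4)·s² = (√3/4)·10.39² = (√3/4)·107.952 = 46.74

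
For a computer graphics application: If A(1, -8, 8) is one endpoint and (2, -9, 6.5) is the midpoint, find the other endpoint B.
B = (2×2 - 1, 2×(-9) - (-8), 2×6.5 - 8) = (3, -10, 5)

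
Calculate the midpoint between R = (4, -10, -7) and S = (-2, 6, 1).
Midpoint = ((4-2)/2, (-10+6)/2, (-7+1)/2) = (1, -2, -3)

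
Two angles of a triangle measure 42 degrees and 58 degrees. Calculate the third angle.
Sum of angles in a triangle = 180 degrees
Third angle = 180 - 42 - 58
Third angle = 80 degrees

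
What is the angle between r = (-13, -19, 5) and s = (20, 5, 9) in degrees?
r·s = -310, |r|² = 555, |s|² = 506
cos θ = -310/√280830 ≈ -0.585
θ ≈ 125.8°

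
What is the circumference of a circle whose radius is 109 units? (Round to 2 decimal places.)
Circumference = 2 * pi * r
Circumference = 2 * pi * 109
Circumference = 684.87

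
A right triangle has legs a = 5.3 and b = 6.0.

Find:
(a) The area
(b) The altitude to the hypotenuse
(a) Area = ½ab = ½·5.3·6.0 = 15.9
(b) Hypotenuse c = √(5.3² + 6.0²) = √64.09 = 8.00562
    Area = ½·c·h_c  →  h_c = 2·Area/c = 2·15.9/8.00562 = 3.972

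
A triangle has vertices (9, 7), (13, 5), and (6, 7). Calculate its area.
Using the coordinate formula: Area = (1/2)|x₁(y₂-y₃) + x₂(y₃-y₁) + x₃(y₁-y₂)|
Area = (1/2)|9(5-7) + 13(7-7) + 6(7-5)|
Area = (1/2)|9*(-2) + 13*0 + 6*2|
Area = (1/2)|(-18) + 0 + 12|
Area = (1/2)*6 = 3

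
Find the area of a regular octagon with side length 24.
For a regular 8-gon with side length s = 24:
Apothem a = s / (2*tan(pi/8)) = 24 / (2*tan(pi/8)) ≈ 28.97056
Perimeter P = 8 * 24 = 192
Area = (1/2) * P * a = (1/2) * 192 * 28.97056 = 2781.17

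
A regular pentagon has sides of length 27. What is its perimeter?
Perimeter = number of sides * side length
Perimeter = 5 * 27
Perimeter = 135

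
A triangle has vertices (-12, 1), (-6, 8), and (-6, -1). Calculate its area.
Using the coordinate formula: Area = (1/2)|x₁(y₂-y₃) + x₂(y₃-y₁) + x₃(y₁-y₂)|
Area = (1/2)|(-12)(8-(-1)) + (-6)((-1)-1) + (-6)(1-8)|
Area = (1/2)|(-12)*9 + (-6)*(-2) + (-6)*(-7)|
Area = (1/2)|(-108) + 12 + 42|
Area = (1/2)*54 = 27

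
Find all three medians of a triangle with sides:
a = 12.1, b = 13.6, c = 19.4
Using m_x = ½√(2y² + 2z² - x²):
m_a = ½√(2·13.6² + 2·19.4² - 12.1²) = ½√976.23 = 15.62
m_b = ½√(2·12.1² + 2·19.4² - 13.6²) = ½√860.58 = 14.67
m_c = ½√(2·12.1² + 2·13.6² - 19.4²) = ½√286.38 = 8.461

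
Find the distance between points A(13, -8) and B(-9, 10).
Using the distance formula: d = sqrt((x₂-x₁)² + (y₂-y₁)²)
dx = (-9) - 13 = -22
dy = 10 - (-8) = 18
d = sqrt((-22)² + 18²) = sqrt(484 + 324) = sqrt(808) = 28.43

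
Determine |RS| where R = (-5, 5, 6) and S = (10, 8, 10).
d = √[(15)² + (3)² + (4)²] = √250 = 15.81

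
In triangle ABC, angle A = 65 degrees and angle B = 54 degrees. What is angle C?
Sum of angles in a triangle = 180 degrees
Third angle = 180 - 65 - 54
Third angle = 61 degrees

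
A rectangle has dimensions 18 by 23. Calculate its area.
Area = length * width
Area = 18 * 23
Area = 414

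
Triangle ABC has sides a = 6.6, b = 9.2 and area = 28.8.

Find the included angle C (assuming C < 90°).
Area = ½ab·sin(C)  →  sin(C) = 2·Area/(ab)
sin(C) = 2·28.8/(6.6·9.2) = 0.948617
C = arcsin(0.948617) = 71.55°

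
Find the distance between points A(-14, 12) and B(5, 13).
Using the distance formula: d = sqrt((x₂-x₁)² + (y₂-y₁)²)
dx = 5 - (-14) = 19
dy = 13 - 12 = 1
d = sqrt(19² + 1²) = sqrt(361 + 1) = sqrt(362) = 19.03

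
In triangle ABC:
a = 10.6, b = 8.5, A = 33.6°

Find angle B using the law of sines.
sin(B)/b = sin(A)/a
sin(B) = b·sin(A)/a = 8.5·sin(33.6°)/10.6 = 0.443757
B = arcsin(0.443757) = 26.34°  (b ≤ a, so B ≤ A and the acute solution is unique)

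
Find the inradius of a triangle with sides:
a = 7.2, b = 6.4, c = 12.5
s = (a+b+c)/2 = (7.2+6.4+12.5)/2 = 13.05
Area = √(s(s-a)(s-b)(s-c)) = √(13.05·5.85·6.65·0.55) = 16.71
r = Area/s = 16.71/13.05 = 1.28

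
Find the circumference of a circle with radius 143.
Circumference = 2 * pi * r
Circumference = 2 * pi * 143
Circumference = 898.50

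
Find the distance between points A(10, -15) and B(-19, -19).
Using the distance formula: d = sqrt((x₂-x₁)² + (y₂-y₁)²)
dx = (-19) - 10 = -29
dy = (-19) - (-15) = -4
d = sqrt((-29)² + (-4)²) = sqrt(841 + 16) = sqrt(857) = 29.27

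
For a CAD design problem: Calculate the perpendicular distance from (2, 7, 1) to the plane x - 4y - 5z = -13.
d = |1(2) + (-4)(7) + (-5)(1) - (-13)| / √(1² + (-4)² + (-5)²) = 18/√42 = 2.777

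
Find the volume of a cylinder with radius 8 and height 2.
Volume = pi * r² * h
Volume = pi * 8² * 2
Volume = pi * 64 * 2
Volume = pi * 128
Volume = 402.12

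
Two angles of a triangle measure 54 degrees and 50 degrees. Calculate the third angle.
Sum of angles in a triangle = 180 degrees
Third angle = 180 - 54 - 50
Third angle = 76 degrees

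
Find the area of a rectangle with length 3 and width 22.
Area = length * width
Area = 3 * 22
Area = 66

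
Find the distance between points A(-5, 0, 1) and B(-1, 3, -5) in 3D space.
d = √[(4)² + (3)² + (-6)²] = √61 = 7.81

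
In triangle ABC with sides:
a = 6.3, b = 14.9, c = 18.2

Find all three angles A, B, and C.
By the law of cosines:
cos(A) = (b² + c² - a²)/(2bc) = 0.946899  →  A = 18.76°
cos(B) = (a² + c² - b²)/(2ac) = 0.649398  →  B = 49.5°
cos(C) = (a² + b² - c²)/(2ab) = -0.370406  →  C = 111.7°
Check: A + B + C = 180.0° ✓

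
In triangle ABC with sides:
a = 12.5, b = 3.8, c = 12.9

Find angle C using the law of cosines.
cos(C) = (a² + b² - c²)/(2ab)
cos(C) = (12.5² + 3.8² - 12.9²)/(2·12.5·3.8) = 4.28/95 = 0.045053
C = arccos(0.045053) = 87.42°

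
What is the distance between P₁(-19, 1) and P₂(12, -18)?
Using the distance formula: d = sqrt((x₂-x₁)² + (y₂-y₁)²)
dx = 12 - (-19) = 31
dy = (-18) - 1 = -19
d = sqrt(31² + (-19)²) = sqrt(961 + 361) = sqrt(1322) = 36.36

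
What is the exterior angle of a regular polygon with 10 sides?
Exterior angle of a regular n-gon = 360/n
Exterior angle = 360/10
Exterior angle = 36 degrees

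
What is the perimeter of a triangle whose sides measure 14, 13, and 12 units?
Perimeter = sum of all sides
Perimeter = 14 + 13 + 12
Perimeter = 39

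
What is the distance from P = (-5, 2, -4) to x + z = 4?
d = |1(-5) + 0(2) + 1(-4) - (4)| / √(1² + 0² + 1²) = 13/√2 = 9.192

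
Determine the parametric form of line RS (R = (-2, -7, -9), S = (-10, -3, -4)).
Direction vector d = S - R = (-8, 4, 5)
x = -2 - 8t, y = -7 + 4t, z = -9 + 5t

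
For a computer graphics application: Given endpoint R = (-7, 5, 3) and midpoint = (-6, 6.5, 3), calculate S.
S = (2×(-6) - (-7), 2×6.5 - 5, 2×3 - 3) = (-5, 8, 3)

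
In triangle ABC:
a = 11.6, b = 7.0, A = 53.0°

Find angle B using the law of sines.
sin(B)/b = sin(A)/a
sin(B) = b·sin(A)/a = 7.0·sin(53.0°)/11.6 = 0.481935
B = arcsin(0.481935) = 28.81°  (b ≤ a, so B ≤ A and the acute solution is unique)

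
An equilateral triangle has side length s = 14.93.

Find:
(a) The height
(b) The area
(a) Height h = s·√3/2 = 14.93·√3/2 = 12.93
(b) Area = (√3/4)·s² = (√3/4)·14.93² = (√3/4)·222.905 = 96.52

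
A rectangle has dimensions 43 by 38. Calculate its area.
Area = length * width
Area = 43 * 38
Area = 1634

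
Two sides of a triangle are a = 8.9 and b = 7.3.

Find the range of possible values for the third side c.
By the triangle inequality: |a - b| < c < a + b
|8.9 - 7.3| < c < 8.9 + 7.3
1.6 < c < 16.2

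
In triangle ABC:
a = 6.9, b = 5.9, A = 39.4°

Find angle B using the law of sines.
sin(B)/b = sin(A)/a
sin(B) = b·sin(A)/a = 5.9·sin(39.4°)/6.9 = 0.542741
B = arcsin(0.542741) = 32.87°  (b ≤ a, so B ≤ A and the acute solution is unique)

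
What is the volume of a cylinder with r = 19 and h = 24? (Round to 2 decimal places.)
Volume = pi * r² * h
Volume = pi * 19² * 24
Volume = pi * 361 * 24
Volume = pi * 8664
Volume = 27218.76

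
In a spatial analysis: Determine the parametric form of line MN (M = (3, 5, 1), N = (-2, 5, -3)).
Direction vector d = N - M = (-5, 0, -4)
x = 3 - 5t, y = 5, z = 1 - 4t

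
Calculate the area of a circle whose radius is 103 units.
Area = pi * r²
Area = pi * 103²
Area = pi * 10609
Area = 33329.16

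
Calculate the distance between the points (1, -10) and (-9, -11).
Using the distance formula: d = sqrt((x₂-x₁)² + (y₂-y₁)²)
dx = (-9) - 1 = -10
dy = (-11) - (-10) = -1
d = sqrt((-10)² + (-1)²) = sqrt(100 + 1) = sqrt(101) = 10.05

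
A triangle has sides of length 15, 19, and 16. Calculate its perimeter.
Perimeter = sum of all sides
Perimeter = 15 + 19 + 16
Perimeter = 50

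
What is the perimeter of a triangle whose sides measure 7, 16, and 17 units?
Perimeter = sum of all sides
Perimeter = 7 + 16 + 17
Perimeter = 40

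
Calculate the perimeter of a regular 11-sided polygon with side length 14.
Perimeter = number of sides * side length
Perimeter = 11 * 14
Perimeter = 154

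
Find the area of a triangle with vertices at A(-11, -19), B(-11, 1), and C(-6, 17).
Using the coordinate formula: Area = (1/2)|x₁(y₂-y₃) + x₂(y₃-y₁) + x₃(y₁-y₂)|
Area = (1/2)|(-11)(1-17) + (-11)(17-(-19)) + (-6)((-19)-1)|
Area = (1/2)|(-11)*(-16) + (-11)*36 + (-6)*(-20)|
Area = (1/2)|176 + (-396) + 120|
Area = (1/2)*100 = 50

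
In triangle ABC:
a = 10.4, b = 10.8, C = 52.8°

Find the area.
Using A = ½ab·sin(C):
A = ½·10.4·10.8·sin(52.8°) = ½·112.32·0.796530 = 44.73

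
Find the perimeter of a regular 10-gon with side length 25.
Perimeter = number of sides * side length
Perimeter = 10 * 25
Perimeter = 250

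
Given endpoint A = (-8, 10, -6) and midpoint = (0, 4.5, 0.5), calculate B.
B = (2×0 - (-8), 2×4.5 - 10, 2×0.5 - (-6)) = (8, -1, 7)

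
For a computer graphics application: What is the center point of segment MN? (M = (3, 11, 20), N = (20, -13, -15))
Midpoint = ((3+20)/2, (11-13)/2, (20-15)/2) = (11.5, -1, 2.5)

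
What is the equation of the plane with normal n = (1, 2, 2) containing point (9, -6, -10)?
d = n·P = (1)(9) + (2)(-6) + (2)(-10) = -23
Plane: x + 2y + 2z = -23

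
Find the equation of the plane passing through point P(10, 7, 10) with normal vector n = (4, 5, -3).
d = n·P = (4)(10) + (5)(7) + (-3)(10) = 45
Plane: 4x + 5y - 3z = 45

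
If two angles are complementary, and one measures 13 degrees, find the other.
Complementary angles sum to 90 degrees.
Other angle = 90 - 13
Other angle = 77 degrees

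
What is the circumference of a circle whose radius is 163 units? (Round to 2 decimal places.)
Circumference = 2 * pi * r
Circumference = 2 * pi * 163
Circumference = 1024.16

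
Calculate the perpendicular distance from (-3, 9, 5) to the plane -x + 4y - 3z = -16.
d = |(-1)(-3) + 4(9) + (-3)(5) - (-16)| / √((-1)² + 4² + (-3)²) = 40/√26 = 7.845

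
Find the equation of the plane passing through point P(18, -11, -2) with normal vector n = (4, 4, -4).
d = n·P = (4)(18) + (4)(-11) + (-4)(-2) = 36
Plane: 4x + 4y - 4z = 36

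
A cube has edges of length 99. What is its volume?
Volume = s³
Volume = 99³
Volume = 970299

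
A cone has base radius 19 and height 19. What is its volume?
Volume = (1/3) * pi * r² * h
Volume = (1/3) * pi * 19² * 19
Volume = (1/3) * pi * 361 * 19
Volume = (1/3) * pi * 6859
Volume = 7182.73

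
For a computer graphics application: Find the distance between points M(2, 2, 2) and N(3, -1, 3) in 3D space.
d = √[(1)² + (-3)² + (1)²] = √11 = 3.317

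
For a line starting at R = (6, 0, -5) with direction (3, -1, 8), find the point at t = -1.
P(-1) = (6 + 3(-1), 0 + (-1)(-1), -5 + 8(-1)) = (3, 1, -13)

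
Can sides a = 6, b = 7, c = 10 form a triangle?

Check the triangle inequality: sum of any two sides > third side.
Yes, triangle inequality satisfied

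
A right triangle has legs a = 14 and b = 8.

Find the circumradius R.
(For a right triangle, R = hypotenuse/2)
Hypotenuse c = √(14² + 8²) = √260 = 16.1245
R = c/2 = 8.062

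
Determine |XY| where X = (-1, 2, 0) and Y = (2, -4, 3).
d = √[(3)² + (-6)² + (3)²] = √54 = 7.348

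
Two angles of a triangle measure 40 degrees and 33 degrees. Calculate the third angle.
Sum of angles in a triangle = 180 degrees
Third angle = 180 - 40 - 33
Third angle = 107 degrees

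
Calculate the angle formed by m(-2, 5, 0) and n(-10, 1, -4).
m·n = 25, |m|² = 29, |n|² = 117
cos θ = 25/√3393 ≈ 0.4292
θ ≈ 64.58°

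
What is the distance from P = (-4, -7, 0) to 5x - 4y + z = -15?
d = |5(-4) + (-4)(-7) + 1(0) - (-15)| / √(5² + (-4)² + 1²) = 23/√42 = 3.549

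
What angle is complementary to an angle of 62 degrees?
Complementary angles sum to 90 degrees.
Other angle = 90 - 62
Other angle = 28 degrees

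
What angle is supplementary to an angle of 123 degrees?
Supplementary angles sum to 180 degrees.
Other angle = 180 - 123
Other angle = 57 degrees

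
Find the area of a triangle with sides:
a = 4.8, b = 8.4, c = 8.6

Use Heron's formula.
s = (a+b+c)/2 = (4.8+8.4+8.6)/2 = 10.9
A = √(s(s-a)(s-b)(s-c)) = √(10.9·6.1·2.5·2.3)
A = √382.317 = 19.55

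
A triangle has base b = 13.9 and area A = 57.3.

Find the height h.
A = ½bh  →  h = 2A/b
h = 2·57.3/13.9 = 8.245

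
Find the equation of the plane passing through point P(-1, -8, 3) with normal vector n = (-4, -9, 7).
d = n·P = (-4)(-1) + (-9)(-8) + (7)(3) = 97
Plane: -4x - 9y + 7z = 97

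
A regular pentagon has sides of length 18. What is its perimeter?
Perimeter = number of sides * side length
Perimeter = 5 * 18
Perimeter = 90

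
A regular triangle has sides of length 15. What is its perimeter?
Perimeter = number of sides * side length
Perimeter = 3 * 15
Perimeter = 45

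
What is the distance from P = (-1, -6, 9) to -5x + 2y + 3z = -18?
d = |(-5)(-1) + 2(-6) + 3(9) - (-18)| / √((-5)² + 2² + 3²) = 38/√38 = 6.164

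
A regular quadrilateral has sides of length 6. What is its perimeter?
Perimeter = number of sides * side length
Perimeter = 4 * 6
Perimeter = 24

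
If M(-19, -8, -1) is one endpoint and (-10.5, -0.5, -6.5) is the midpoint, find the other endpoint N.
N = (2×(-10.5) - (-19), 2×(-0.5) - (-8), 2×(-6.5) - (-1)) = (-2, 7, -12)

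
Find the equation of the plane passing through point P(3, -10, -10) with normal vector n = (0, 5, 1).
d = n·P = (0)(3) + (5)(-10) + (1)(-10) = -60
Plane: 5y + z = -60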